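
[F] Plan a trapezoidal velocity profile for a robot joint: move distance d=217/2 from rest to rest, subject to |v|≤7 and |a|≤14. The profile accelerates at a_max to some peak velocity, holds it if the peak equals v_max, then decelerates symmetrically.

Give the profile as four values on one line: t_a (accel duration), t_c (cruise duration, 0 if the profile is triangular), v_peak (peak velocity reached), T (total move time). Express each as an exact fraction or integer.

t_a=1/2 t_c=15 v_peak=7 T=16

vₘ²/aₘ = 7²/14 = 7/2
217/2 ≥ 7/2 ⇒ cruise phase
t_a = 7/14 = 1/2; v_peak = 7
d_cruise = 217/2 − 7/2 = 105; t_c = 105/7 = 15
T = 2·1/2 + 15 = 16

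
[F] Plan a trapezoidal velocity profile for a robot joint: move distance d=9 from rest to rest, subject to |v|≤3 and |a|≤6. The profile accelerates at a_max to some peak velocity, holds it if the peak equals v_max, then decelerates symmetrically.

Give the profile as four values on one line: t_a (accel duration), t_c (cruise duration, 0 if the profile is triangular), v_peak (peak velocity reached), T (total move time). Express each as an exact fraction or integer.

t_a=1/2 t_c=5/2 v_peak=3 T=7/2

v_max²/a_max = 3²/6 = 3/2
9 ≥ 3/2 so v_max reached
t_a = 3/6 = 1/2; v_peak = 3
d_cruise = 9 − 3/2 = 15/2; t_c = (15/2)/3 = 5/2
T = 2·1/2 + 5/2 = 7/2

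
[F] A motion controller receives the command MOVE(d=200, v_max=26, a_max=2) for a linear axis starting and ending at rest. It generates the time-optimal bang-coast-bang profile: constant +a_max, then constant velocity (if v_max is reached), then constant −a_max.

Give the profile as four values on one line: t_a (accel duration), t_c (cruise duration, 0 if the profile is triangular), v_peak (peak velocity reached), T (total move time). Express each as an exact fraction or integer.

(v_max)²/a_max = 26²/2 = 338
200 < 338 ⇒ no cruise
v_peak = √(200·2) = √400 = 20
t_a = 20/2 = 10; t_c = 0
T = 2·10 = 20

t_a=10 t_c=0 v_peak=20 T=20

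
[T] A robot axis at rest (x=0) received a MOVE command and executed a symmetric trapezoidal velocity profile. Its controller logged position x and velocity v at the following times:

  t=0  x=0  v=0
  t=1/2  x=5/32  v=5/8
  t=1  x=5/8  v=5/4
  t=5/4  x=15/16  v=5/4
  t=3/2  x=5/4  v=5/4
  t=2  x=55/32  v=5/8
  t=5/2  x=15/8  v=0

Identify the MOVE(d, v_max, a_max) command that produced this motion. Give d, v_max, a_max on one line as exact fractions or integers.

d=15/8 v_max=5/4 a_max=5/4

final state: t=5/2, x=15/8, v=0 → d = 15/8
a_max = (5/8−0)/(1/2−0) = 5/4
max v = 5/4 over t∈[1,3/2] → v_max = 5/4
check: 5/4·(1+1/2) = 15/8 ✓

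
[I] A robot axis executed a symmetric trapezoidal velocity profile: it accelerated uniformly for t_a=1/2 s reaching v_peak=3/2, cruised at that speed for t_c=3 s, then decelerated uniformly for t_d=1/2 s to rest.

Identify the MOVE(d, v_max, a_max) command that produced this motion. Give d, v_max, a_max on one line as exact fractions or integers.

d=21/4 v_max=3/2 a_max=3

a_max = (3/2)/(1/2) = 3
d_a = ½·3/2·1/2 = 3/8; d_c = 3/2·3 = 9/2
d = 2·3/8 + 9/2 = 21/4
t_c = 3 > 0 ⇒ limit active, v_max = 3/2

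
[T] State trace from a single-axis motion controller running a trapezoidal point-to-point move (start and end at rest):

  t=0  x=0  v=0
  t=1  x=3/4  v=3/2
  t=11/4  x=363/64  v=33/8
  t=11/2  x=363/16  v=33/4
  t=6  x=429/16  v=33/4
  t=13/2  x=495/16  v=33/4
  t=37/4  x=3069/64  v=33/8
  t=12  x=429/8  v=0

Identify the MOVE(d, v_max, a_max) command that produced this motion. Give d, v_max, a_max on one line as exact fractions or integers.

d=429/8 v_max=33/4 a_max=3/2

final state: t=12, x=429/8, v=0 → d = 429/8
a_max = (3/2−0)/(1−0) = 3/2
max v = 33/4 over t∈[11/2,13/2] → v_max = 33/4
check: 33/4·(11/2+1) = 429/8 ✓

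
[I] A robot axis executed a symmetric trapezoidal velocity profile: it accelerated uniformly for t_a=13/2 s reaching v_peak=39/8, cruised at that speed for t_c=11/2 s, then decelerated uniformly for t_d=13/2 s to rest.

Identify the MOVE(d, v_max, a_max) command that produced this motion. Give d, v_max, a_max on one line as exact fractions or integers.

a_max = (39/8)/(13/2) = 3/4
d_a = ½·39/8·13/2 = 507/32; d_c = 39/8·11/2 = 429/16
d = 2·507/32 + 429/16 = 117/2
t_c = 11/2 > 0 ⇒ limit active, v_max = 39/8

d=117/2 v_max=39/8 a_max=3/4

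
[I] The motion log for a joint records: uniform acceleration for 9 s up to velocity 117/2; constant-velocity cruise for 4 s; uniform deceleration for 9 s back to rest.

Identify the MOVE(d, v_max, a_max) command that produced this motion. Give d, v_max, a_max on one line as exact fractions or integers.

d=1521/2 v_max=117/2 a_max=13/2

a_max = (117/2)/9 = 13/2
d_a = ½·117/2·9 = 1053/4; d_c = 117/2·4 = 234
d = 2·1053/4 + 234 = 1521/2
t_c = 4 > 0 so v_max = 117/2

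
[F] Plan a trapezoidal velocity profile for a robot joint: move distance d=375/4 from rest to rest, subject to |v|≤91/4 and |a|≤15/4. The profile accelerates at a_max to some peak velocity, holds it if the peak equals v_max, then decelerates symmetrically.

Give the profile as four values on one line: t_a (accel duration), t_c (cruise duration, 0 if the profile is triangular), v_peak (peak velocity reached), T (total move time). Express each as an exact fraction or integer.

t_a=5 t_c=0 v_peak=75/4 T=10

v_max²/a_max = (91/4)²/(15/4) = 8281/60
375/4 < 8281/60 so t_c = 0
v_peak = √(375/4·15/4) = √(5625/16) = 75/4
t_a = (75/4)/(15/4) = 5; t_c = 0
T = 2·5 = 10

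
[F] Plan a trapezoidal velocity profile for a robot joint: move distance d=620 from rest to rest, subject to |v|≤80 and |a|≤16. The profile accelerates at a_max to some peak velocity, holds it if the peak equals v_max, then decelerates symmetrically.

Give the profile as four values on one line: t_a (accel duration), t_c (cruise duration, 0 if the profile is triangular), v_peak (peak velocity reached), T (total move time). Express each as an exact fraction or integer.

vₘ²/aₘ = 80²/16 = 400
620 ≥ 400 so v_max reached
t_a = 80/16 = 5; v_peak = 80
d_cruise = 620 − 400 = 220; t_c = 220/80 = 11/4
T = 2·5 + 11/4 = 51/4

t_a=5 t_c=11/4 v_peak=80 T=51/4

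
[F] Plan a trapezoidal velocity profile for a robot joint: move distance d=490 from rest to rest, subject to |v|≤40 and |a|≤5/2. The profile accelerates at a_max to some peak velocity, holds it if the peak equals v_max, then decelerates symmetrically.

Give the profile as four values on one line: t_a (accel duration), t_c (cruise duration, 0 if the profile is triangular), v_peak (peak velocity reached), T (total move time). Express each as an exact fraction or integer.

t_a=14 t_c=0 v_peak=35 T=28

vₘ²/aₘ = 40²/(5/2) = 640
490 < 640 → triangular
v_peak = √(490·5/2) = √1225 = 35
t_a = 35/(5/2) = 14; t_c = 0
T = 2·14 = 28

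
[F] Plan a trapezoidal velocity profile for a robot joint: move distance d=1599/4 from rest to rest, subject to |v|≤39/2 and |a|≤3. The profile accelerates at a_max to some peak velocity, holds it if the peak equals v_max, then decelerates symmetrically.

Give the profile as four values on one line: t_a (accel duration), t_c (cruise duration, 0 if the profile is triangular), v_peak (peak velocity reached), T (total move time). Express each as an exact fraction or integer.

v_max²/a_max = (39/2)²/3 = 507/4
1599/4 ≥ 507/4 ⇒ cruise phase
t_a = (39/2)/3 = 13/2; v_peak = 39/2
d_cruise = 1599/4 − 507/4 = 273; t_c = 273/(39/2) = 14
T = 2·13/2 + 14 = 27

t_a=13/2 t_c=14 v_peak=39/2 T=27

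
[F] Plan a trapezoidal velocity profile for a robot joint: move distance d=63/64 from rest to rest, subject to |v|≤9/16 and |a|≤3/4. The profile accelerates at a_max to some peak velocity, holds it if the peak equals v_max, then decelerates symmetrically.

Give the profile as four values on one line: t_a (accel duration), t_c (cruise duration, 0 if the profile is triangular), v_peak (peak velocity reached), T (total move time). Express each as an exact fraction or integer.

t_a=3/4 t_c=1 v_peak=9/16 T=5/2

vₘ²/aₘ = (9/16)²/(3/4) = 27/64
63/64 ≥ 27/64 ⇒ cruise phase
t_a = (9/16)/(3/4) = 3/4; v_peak = 9/16
d_cruise = 63/64 − 27/64 = 9/16; t_c = (9/16)/(9/16) = 1
T = 2·3/4 + 1 = 5/2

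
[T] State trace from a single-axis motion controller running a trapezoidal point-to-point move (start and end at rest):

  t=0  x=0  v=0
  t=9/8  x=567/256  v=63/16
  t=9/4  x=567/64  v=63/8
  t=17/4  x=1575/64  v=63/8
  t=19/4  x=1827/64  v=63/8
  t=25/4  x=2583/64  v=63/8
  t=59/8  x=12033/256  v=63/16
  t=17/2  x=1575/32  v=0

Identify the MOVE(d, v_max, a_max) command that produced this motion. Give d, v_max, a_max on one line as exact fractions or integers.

d=1575/32 v_max=63/8 a_max=7/2

final state: t=17/2, x=1575/32, v=0 → d = 1575/32
a_max = (63/16−0)/(9/8−0) = 7/2
max v = 63/8 over t∈[9/4,25/4] → v_max = 63/8
check: 63/8·(9/4+4) = 1575/32 ✓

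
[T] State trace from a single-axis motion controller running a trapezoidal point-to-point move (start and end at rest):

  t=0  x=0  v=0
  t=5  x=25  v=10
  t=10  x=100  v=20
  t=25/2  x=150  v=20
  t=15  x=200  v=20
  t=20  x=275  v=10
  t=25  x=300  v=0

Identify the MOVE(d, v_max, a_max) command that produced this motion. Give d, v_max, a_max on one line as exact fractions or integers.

d=300 v_max=20 a_max=2

final state: t=25, x=300, v=0 → d = 300
a_max = (10−0)/(5−0) = 2
max v = 20 over t∈[10,15] → v_max = 20
check: 20·(10+5) = 300 ✓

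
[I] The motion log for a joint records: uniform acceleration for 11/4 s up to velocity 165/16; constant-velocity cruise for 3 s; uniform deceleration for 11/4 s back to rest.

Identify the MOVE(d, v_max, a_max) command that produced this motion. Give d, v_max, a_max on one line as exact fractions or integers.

a_max = (165/16)/(11/4) = 15/4
d_a = ½·165/16·11/4 = 1815/128; d_c = 165/16·3 = 495/16
d = 2·1815/128 + 495/16 = 3795/64
t_c = 3 > 0 → v_max = v_peak = 165/16

d=3795/64 v_max=165/16 a_max=15/4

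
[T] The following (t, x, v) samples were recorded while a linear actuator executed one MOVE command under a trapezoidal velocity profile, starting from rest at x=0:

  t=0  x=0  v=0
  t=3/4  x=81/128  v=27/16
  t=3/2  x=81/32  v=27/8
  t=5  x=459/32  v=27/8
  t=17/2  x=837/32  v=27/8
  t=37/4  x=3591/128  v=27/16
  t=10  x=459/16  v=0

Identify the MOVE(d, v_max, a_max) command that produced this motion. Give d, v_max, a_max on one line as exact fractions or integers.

final state: t=10, x=459/16, v=0 → d = 459/16
a_max = (27/16−0)/(3/4−0) = 9/4
max v = 27/8 over t∈[3/2,17/2] → v_max = 27/8
check: 27/8·(3/2+7) = 459/16 ✓

d=459/16 v_max=27/8 a_max=9/4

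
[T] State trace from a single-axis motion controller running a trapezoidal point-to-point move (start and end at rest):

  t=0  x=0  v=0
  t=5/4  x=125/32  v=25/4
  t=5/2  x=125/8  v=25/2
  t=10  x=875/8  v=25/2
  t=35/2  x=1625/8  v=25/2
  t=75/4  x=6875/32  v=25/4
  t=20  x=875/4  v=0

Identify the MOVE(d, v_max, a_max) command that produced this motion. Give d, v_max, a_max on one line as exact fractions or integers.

d=875/4 v_max=25/2 a_max=5

final state: t=20, x=875/4, v=0 → d = 875/4
a_max = (25/4−0)/(5/4−0) = 5
max v = 25/2 over t∈[5/2,35/2] → v_max = 25/2
check: 25/2·(5/2+15) = 875/4 ✓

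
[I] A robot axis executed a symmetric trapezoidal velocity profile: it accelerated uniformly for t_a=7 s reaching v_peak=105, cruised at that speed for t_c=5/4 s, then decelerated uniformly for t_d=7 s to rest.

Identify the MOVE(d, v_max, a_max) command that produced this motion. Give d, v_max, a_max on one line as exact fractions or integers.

a_max = 105/7 = 15
d_a = ½·105·7 = 735/2; d_c = 105·5/4 = 525/4
d = 2·735/2 + 525/4 = 3465/4
t_c = 5/4 > 0 so v_max = 105

d=3465/4 v_max=105 a_max=15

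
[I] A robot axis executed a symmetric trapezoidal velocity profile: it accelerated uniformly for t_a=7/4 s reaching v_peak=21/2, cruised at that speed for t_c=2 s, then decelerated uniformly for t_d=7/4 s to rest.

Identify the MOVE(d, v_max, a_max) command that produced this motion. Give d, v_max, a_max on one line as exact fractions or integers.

a_max = (21/2)/(7/4) = 6
d_a = ½·21/2·7/4 = 147/16; d_c = 21/2·2 = 21
d = 2·147/16 + 21 = 315/8
t_c = 2 > 0 so v_max = 21/2

d=315/8 v_max=21/2 a_max=6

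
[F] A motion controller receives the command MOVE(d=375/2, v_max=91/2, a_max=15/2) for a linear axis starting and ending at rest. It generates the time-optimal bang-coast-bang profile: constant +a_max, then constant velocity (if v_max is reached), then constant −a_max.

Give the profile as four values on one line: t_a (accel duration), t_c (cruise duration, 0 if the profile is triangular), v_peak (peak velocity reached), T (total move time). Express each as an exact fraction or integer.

v_max²/a_max = (91/2)²/(15/2) = 8281/30
375/2 < 8281/30 so t_c = 0
v_peak = √(375/2·15/2) = √(5625/4) = 75/2
t_a = (75/2)/(15/2) = 5; t_c = 0
T = 2·5 = 10

t_a=5 t_c=0 v_peak=75/2 T=10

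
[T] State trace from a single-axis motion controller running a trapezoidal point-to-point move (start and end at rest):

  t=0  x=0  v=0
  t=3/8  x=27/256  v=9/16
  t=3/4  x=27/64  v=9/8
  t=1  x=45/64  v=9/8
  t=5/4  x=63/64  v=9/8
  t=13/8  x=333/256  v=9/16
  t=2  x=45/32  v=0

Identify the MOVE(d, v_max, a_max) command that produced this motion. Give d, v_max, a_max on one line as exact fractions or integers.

d=45/32 v_max=9/8 a_max=3/2

final state: t=2, x=45/32, v=0 → d = 45/32
a_max = (9/16−0)/(3/8−0) = 3/2
max v = 9/8 over t∈[3/4,5/4] → v_max = 9/8
check: 9/8·(3/4+1/2) = 45/32 ✓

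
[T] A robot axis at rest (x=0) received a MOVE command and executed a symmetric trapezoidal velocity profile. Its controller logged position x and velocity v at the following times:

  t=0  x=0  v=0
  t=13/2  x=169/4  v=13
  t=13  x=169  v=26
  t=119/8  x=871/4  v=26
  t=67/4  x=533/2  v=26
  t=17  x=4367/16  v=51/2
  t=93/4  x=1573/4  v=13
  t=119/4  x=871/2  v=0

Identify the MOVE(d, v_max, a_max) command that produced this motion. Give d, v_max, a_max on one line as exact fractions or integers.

final state: t=119/4, x=871/2, v=0 → d = 871/2
a_max = (13−0)/(13/2−0) = 2
max v = 26 over t∈[13,67/4] → v_max = 26
check: 26·(13+15/4) = 871/2 ✓

d=871/2 v_max=26 a_max=2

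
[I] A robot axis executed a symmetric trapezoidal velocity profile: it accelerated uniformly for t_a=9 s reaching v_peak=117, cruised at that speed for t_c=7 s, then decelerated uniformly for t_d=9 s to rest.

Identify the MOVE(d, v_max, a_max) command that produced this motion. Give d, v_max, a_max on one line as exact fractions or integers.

a_max = 117/9 = 13
d_a = ½·117·9 = 1053/2; d_c = 117·7 = 819
d = 2·1053/2 + 819 = 1872
t_c = 7 > 0 so v_max = 117

d=1872 v_max=117 a_max=13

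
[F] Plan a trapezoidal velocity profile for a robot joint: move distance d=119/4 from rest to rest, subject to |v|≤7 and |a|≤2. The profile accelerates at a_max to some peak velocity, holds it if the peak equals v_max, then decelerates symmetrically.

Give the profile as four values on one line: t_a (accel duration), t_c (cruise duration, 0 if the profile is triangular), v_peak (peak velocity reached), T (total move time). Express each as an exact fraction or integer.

v_max²/a_max = 7²/2 = 49/2
119/4 ≥ 49/2 ⇒ cruise phase
t_a = 7/2; v_peak = 7
d_cruise = 119/4 − 49/2 = 21/4; t_c = (21/4)/7 = 3/4
T = 2·7/2 + 3/4 = 31/4

t_a=7/2 t_c=3/4 v_peak=7 T=31/4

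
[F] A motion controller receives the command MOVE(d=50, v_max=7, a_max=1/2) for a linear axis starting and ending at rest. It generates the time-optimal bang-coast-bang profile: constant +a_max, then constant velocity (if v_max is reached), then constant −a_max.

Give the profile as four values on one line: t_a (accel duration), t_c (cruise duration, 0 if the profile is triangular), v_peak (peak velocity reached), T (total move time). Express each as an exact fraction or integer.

v_max²/a_max = 7²/(1/2) = 98
50 < 98 ⇒ no cruise
v_peak = √(50·1/2) = √25 = 5
t_a = 5/(1/2) = 10; t_c = 0
T = 2·10 = 20

t_a=10 t_c=0 v_peak=5 T=20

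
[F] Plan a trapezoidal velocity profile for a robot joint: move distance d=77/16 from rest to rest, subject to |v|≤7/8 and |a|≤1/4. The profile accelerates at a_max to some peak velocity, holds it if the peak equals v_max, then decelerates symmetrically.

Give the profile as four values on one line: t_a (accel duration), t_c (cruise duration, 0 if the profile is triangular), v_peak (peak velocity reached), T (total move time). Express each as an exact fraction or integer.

t_a=7/2 t_c=2 v_peak=7/8 T=9

v_max²/a_max = (7/8)²/(1/4) = 49/16
77/16 ≥ 49/16 so v_max reached
t_a = (7/8)/(1/4) = 7/2; v_peak = 7/8
d_cruise = 77/16 − 49/16 = 7/4; t_c = (7/4)/(7/8) = 2
T = 2·7/2 + 2 = 9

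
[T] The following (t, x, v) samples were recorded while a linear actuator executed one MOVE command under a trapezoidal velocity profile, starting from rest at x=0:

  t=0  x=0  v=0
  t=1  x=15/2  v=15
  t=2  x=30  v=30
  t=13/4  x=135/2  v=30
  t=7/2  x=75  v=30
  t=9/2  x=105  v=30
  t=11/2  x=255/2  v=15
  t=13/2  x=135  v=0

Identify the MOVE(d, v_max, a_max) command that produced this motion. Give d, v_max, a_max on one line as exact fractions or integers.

d=135 v_max=30 a_max=15

final state: t=13/2, x=135, v=0 → d = 135
a_max = (15−0)/(1−0) = 15
max v = 30 over t∈[2,9/2] → v_max = 30
check: 30·(2+5/2) = 135 ✓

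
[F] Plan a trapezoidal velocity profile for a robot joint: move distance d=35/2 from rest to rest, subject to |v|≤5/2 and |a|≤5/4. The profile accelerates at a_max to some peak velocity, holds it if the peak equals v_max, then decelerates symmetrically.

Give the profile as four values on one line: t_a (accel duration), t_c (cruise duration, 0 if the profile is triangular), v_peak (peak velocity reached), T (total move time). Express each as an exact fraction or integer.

t_a=2 t_c=5 v_peak=5/2 T=9

vₘ²/aₘ = (5/2)²/(5/4) = 5
35/2 ≥ 5 → trapezoidal
t_a = (5/2)/(5/4) = 2; v_peak = 5/2
d_cruise = 35/2 − 5 = 25/2; t_c = (25/2)/(5/2) = 5
T = 2·2 + 5 = 9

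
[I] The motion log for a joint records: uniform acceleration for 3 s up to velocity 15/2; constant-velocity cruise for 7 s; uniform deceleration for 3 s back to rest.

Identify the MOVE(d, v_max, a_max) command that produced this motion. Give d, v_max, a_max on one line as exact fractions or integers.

d=75 v_max=15/2 a_max=5/2

a_max = (15/2)/3 = 5/2
d_a = ½·15/2·3 = 45/4; d_c = 15/2·7 = 105/2
d = 2·45/4 + 105/2 = 75
t_c = 7 > 0 → v_max = v_peak = 15/2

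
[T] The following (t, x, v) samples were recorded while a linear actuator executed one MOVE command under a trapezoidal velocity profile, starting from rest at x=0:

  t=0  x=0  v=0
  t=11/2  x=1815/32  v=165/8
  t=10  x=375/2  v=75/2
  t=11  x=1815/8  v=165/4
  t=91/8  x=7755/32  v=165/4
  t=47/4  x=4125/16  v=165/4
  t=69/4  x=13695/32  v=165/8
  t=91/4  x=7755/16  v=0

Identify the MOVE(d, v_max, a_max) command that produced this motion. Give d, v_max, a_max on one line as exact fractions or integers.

d=7755/16 v_max=165/4 a_max=15/4

final state: t=91/4, x=7755/16, v=0 → d = 7755/16
a_max = (165/8−0)/(11/2−0) = 15/4
max v = 165/4 over t∈[11,47/4] → v_max = 165/4
check: 165/4·(11+3/4) = 7755/16 ✓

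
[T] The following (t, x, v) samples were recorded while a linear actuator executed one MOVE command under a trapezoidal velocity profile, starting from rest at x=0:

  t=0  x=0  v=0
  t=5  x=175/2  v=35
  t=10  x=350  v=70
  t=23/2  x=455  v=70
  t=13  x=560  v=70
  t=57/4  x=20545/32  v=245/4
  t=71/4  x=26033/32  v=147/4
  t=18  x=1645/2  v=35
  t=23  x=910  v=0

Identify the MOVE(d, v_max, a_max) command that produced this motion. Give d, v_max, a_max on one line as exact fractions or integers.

d=910 v_max=70 a_max=7

final state: t=23, x=910, v=0 → d = 910
a_max = (35−0)/(5−0) = 7
max v = 70 over t∈[10,13] → v_max = 70
check: 70·(10+3) = 910 ✓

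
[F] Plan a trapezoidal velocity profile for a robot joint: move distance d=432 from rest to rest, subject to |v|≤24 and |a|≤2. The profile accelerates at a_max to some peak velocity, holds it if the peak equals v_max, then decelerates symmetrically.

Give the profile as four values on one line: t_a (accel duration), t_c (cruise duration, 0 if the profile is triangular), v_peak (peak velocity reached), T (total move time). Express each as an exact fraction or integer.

v_max²/a_max = 24²/2 = 288
432 ≥ 288 → trapezoidal
t_a = 24/2 = 12; v_peak = 24
d_cruise = 432 − 288 = 144; t_c = 144/24 = 6
T = 2·12 + 6 = 30

t_a=12 t_c=6 v_peak=24 T=30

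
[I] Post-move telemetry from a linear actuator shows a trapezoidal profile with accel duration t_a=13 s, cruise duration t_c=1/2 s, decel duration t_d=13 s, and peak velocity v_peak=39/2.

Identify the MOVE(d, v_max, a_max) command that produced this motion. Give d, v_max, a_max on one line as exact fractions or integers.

a_max = (39/2)/13 = 3/2
d_a = ½·39/2·13 = 507/4; d_c = 39/2·1/2 = 39/4
d = 2·507/4 + 39/4 = 1053/4
t_c = 1/2 > 0 ⇒ limit active, v_max = 39/2

d=1053/4 v_max=39/2 a_max=3/2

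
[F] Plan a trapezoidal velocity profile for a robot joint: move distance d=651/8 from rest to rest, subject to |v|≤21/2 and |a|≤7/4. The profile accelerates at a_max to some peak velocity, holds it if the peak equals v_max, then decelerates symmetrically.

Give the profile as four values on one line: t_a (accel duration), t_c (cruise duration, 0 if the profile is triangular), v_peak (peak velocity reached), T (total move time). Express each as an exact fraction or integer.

t_a=6 t_c=7/4 v_peak=21/2 T=55/4

(v_max)²/a_max = (21/2)²/(7/4) = 63
651/8 ≥ 63 ⇒ cruise phase
t_a = (21/2)/(7/4) = 6; v_peak = 21/2
d_cruise = 651/8 − 63 = 147/8; t_c = (147/8)/(21/2) = 7/4
T = 2·6 + 7/4 = 55/4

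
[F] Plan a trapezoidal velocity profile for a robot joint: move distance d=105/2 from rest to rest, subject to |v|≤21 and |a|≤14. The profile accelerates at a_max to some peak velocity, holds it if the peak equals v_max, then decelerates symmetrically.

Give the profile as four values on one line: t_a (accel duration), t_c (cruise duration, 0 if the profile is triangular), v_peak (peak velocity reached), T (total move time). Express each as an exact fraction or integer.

t_a=3/2 t_c=1 v_peak=21 T=4

vₘ²/aₘ = 21²/14 = 63/2
105/2 ≥ 63/2 so v_max reached
t_a = 21/14 = 3/2; v_peak = 21
d_cruise = 105/2 − 63/2 = 21; t_c = 21/21 = 1
T = 2·3/2 + 1 = 4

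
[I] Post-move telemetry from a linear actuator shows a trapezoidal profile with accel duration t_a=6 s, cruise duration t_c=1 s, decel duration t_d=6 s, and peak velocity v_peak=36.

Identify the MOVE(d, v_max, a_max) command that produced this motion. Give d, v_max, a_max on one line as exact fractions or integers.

d=252 v_max=36 a_max=6

a_max = 36/6 = 6
d_a = ½·36·6 = 108; d_c = 36·1 = 36
d = 2·108 + 36 = 252
t_c = 1 > 0 so v_max = 36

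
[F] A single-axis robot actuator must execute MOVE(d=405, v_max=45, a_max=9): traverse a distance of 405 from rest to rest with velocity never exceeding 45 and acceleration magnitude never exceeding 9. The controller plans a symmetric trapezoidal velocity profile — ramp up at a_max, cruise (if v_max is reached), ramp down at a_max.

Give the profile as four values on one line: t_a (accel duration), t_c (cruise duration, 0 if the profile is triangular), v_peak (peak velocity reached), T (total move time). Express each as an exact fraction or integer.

t_a=5 t_c=4 v_peak=45 T=14

(v_max)²/a_max = 45²/9 = 225
405 ≥ 225 ⇒ cruise phase
t_a = 45/9 = 5; v_peak = 45
d_cruise = 405 − 225 = 180; t_c = 180/45 = 4
T = 2·5 + 4 = 14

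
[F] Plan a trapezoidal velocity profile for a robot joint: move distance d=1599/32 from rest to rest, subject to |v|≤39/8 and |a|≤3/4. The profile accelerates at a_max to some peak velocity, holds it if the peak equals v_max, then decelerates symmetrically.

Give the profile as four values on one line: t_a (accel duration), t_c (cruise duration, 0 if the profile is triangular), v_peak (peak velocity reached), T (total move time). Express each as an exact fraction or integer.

t_a=13/2 t_c=15/4 v_peak=39/8 T=67/4

vₘ²/aₘ = (39/8)²/(3/4) = 507/16
1599/32 ≥ 507/16 ⇒ cruise phase
t_a = (39/8)/(3/4) = 13/2; v_peak = 39/8
d_cruise = 1599/32 − 507/16 = 585/32; t_c = (585/32)/(39/8) = 15/4
T = 2·13/2 + 15/4 = 67/4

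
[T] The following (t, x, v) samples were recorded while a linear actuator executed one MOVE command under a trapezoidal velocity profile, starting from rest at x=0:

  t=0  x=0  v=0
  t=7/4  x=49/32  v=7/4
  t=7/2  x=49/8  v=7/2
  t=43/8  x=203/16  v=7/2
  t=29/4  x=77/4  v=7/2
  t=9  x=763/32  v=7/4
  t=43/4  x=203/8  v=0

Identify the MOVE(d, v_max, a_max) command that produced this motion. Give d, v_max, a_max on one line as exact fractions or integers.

final state: t=43/4, x=203/8, v=0 → d = 203/8
a_max = (7/4−0)/(7/4−0) = 1
max v = 7/2 over t∈[7/2,29/4] → v_max = 7/2
check: 7/2·(7/2+15/4) = 203/8 ✓

d=203/8 v_max=7/2 a_max=1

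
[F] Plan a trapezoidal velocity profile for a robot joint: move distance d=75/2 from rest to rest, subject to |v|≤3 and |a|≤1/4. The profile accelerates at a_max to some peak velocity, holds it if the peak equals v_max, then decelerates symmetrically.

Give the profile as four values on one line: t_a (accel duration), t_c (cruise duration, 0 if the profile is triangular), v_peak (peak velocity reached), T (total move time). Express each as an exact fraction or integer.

vₘ²/aₘ = 3²/(1/4) = 36
75/2 ≥ 36 ⇒ cruise phase
t_a = 3/(1/4) = 12; v_peak = 3
d_cruise = 75/2 − 36 = 3/2; t_c = (3/2)/3 = 1/2
T = 2·12 + 1/2 = 49/2

t_a=12 t_c=1/2 v_peak=3 T=49/2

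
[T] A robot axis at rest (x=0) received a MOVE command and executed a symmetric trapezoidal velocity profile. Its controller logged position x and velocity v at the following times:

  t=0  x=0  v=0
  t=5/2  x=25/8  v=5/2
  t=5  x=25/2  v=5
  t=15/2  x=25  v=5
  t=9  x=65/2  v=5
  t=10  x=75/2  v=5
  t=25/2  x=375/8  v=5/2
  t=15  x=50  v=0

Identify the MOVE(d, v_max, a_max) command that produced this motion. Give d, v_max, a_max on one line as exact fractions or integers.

d=50 v_max=5 a_max=1

final state: t=15, x=50, v=0 → d = 50
a_max = (5/2−0)/(5/2−0) = 1
max v = 5 over t∈[5,10] → v_max = 5
check: 5·(5+5) = 50 ✓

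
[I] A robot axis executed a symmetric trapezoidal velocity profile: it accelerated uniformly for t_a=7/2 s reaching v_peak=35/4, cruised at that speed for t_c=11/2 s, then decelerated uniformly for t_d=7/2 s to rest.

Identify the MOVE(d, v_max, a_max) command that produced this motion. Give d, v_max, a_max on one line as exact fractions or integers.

d=315/4 v_max=35/4 a_max=5/2

a_max = (35/4)/(7/2) = 5/2
d_a = ½·35/4·7/2 = 245/16; d_c = 35/4·11/2 = 385/8
d = 2·245/16 + 385/8 = 315/4
t_c = 11/2 > 0 → v_max = v_peak = 35/4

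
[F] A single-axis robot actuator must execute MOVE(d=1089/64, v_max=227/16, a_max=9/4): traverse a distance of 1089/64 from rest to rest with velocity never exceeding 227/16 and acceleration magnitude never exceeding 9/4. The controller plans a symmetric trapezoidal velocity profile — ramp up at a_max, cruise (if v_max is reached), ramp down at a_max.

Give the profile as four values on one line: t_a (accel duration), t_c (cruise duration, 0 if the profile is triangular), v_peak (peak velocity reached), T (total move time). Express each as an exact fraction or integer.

(v_max)²/a_max = (227/16)²/(9/4) = 51529/576
1089/64 < 51529/576 so t_c = 0
v_peak = √(1089/64·9/4) = √(9801/256) = 99/16
t_a = (99/16)/(9/4) = 11/4; t_c = 0
T = 2·11/4 = 11/2

t_a=11/4 t_c=0 v_peak=99/16 T=11/2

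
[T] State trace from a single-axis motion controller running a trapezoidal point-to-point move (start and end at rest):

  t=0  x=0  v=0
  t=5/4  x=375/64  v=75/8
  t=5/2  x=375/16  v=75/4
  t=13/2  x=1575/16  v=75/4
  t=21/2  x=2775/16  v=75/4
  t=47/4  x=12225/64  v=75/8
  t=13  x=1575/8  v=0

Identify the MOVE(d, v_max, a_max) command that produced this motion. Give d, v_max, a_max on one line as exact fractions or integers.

d=1575/8 v_max=75/4 a_max=15/2

final state: t=13, x=1575/8, v=0 → d = 1575/8
a_max = (75/8−0)/(5/4−0) = 15/2
max v = 75/4 over t∈[5/2,21/2] → v_max = 75/4
check: 75/4·(5/2+8) = 1575/8 ✓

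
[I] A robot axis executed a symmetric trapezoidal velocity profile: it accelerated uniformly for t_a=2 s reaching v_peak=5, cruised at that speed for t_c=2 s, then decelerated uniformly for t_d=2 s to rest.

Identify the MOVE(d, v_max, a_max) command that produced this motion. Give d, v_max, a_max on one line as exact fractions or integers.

a_max = 5/2
d_a = ½·5·2 = 5; d_c = 5·2 = 10
d = 2·5 + 10 = 20
t_c = 2 > 0 → v_max = v_peak = 5

d=20 v_max=5 a_max=5/2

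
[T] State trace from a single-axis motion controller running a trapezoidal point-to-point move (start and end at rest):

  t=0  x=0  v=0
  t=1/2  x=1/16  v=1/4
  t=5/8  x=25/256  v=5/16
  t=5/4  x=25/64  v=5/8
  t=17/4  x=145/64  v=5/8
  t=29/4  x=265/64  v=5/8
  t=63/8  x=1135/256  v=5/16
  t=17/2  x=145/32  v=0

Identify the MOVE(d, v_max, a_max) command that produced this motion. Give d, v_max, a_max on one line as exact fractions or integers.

final state: t=17/2, x=145/32, v=0 → d = 145/32
a_max = (1/4−0)/(1/2−0) = 1/2
max v = 5/8 over t∈[5/4,29/4] → v_max = 5/8
check: 5/8·(5/4+6) = 145/32 ✓

d=145/32 v_max=5/8 a_max=1/2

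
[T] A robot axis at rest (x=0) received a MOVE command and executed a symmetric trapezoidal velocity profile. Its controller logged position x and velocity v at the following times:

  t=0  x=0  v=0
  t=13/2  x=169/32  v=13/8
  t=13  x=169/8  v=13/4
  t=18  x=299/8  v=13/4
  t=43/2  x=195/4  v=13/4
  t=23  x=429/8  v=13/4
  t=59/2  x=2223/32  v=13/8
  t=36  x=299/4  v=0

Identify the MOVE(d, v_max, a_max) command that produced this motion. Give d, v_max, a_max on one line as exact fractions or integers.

final state: t=36, x=299/4, v=0 → d = 299/4
a_max = (13/8−0)/(13/2−0) = 1/4
max v = 13/4 over t∈[13,23] → v_max = 13/4
check: 13/4·(13+10) = 299/4 ✓

d=299/4 v_max=13/4 a_max=1/4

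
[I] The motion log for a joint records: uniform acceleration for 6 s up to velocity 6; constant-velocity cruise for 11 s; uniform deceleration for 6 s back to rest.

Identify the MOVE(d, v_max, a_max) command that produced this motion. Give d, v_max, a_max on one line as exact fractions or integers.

a_max = 6/6 = 1
d_a = ½·6·6 = 18; d_c = 6·11 = 66
d = 2·18 + 66 = 102
t_c = 11 > 0 so v_max = 6

d=102 v_max=6 a_max=1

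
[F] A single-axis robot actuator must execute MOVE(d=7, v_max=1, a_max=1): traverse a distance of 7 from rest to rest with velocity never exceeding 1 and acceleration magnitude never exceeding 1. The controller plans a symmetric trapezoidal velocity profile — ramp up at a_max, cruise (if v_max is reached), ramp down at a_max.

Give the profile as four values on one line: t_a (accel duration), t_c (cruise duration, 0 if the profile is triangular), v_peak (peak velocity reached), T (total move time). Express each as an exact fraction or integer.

v_max²/a_max = 1²/1 = 1
7 ≥ 1 → trapezoidal
t_a = 1/1 = 1; v_peak = 1
d_cruise = 7 − 1 = 6; t_c = 6/1 = 6
T = 2·1 + 6 = 8

t_a=1 t_c=6 v_peak=1 T=8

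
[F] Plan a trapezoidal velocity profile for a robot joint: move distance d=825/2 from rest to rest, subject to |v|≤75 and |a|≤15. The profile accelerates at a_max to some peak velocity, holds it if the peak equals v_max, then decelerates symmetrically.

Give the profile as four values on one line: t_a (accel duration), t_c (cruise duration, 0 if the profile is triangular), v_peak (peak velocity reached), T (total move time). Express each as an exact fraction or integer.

t_a=5 t_c=1/2 v_peak=75 T=21/2

v_max²/a_max = 75²/15 = 375
825/2 ≥ 375 so v_max reached
t_a = 75/15 = 5; v_peak = 75
d_cruise = 825/2 − 375 = 75/2; t_c = (75/2)/75 = 1/2
T = 2·5 + 1/2 = 21/2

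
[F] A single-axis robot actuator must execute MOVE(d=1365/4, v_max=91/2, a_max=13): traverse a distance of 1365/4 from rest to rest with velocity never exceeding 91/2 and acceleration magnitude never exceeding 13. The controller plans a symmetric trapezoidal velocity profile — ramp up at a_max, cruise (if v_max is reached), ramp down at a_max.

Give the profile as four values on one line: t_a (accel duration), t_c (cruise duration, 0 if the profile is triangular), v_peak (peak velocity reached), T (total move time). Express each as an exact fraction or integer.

t_a=7/2 t_c=4 v_peak=91/2 T=11

vₘ²/aₘ = (91/2)²/13 = 637/4
1365/4 ≥ 637/4 so v_max reached
t_a = (91/2)/13 = 7/2; v_peak = 91/2
d_cruise = 1365/4 − 637/4 = 182; t_c = 182/(91/2) = 4
T = 2·7/2 + 4 = 11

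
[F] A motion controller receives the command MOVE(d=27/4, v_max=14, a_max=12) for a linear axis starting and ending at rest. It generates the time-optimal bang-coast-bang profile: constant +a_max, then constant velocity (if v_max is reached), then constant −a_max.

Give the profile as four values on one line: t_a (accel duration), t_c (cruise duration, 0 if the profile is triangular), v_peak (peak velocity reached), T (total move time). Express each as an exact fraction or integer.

(v_max)²/a_max = 14²/12 = 49/3
27/4 < 49/3 → triangular
v_peak = √(27/4·12) = √81 = 9
t_a = 9/12 = 3/4; t_c = 0
T = 2·3/4 = 3/2

t_a=3/4 t_c=0 v_peak=9 T=3/2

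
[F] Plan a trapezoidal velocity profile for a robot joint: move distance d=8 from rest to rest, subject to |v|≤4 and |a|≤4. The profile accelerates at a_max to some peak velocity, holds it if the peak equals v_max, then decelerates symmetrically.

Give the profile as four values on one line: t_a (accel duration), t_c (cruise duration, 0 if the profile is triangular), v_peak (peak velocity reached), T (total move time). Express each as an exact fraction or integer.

vₘ²/aₘ = 4²/4 = 4
8 ≥ 4 → trapezoidal
t_a = 4/4 = 1; v_peak = 4
d_cruise = 8 − 4 = 4; t_c = 4/4 = 1
T = 2·1 + 1 = 3

t_a=1 t_c=1 v_peak=4 T=3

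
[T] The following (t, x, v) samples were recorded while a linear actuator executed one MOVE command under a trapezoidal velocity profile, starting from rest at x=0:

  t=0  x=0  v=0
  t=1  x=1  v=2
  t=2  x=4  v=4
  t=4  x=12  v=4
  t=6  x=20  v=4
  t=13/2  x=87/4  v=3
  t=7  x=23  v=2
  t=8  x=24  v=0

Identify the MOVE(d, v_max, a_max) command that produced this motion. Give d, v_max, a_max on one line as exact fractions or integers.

d=24 v_max=4 a_max=2

final state: t=8, x=24, v=0 → d = 24
a_max = (2−0)/(1−0) = 2
max v = 4 over t∈[2,6] → v_max = 4
check: 4·(2+4) = 24 ✓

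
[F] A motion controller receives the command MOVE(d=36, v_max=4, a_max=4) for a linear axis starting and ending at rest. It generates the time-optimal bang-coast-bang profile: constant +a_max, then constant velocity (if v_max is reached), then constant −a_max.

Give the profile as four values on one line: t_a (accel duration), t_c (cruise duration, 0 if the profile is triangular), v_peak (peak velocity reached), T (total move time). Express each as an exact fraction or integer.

(v_max)²/a_max = 4²/4 = 4
36 ≥ 4 so v_max reached
t_a = 4/4 = 1; v_peak = 4
d_cruise = 36 − 4 = 32; t_c = 32/4 = 8
T = 2·1 + 8 = 10

t_a=1 t_c=8 v_peak=4 T=10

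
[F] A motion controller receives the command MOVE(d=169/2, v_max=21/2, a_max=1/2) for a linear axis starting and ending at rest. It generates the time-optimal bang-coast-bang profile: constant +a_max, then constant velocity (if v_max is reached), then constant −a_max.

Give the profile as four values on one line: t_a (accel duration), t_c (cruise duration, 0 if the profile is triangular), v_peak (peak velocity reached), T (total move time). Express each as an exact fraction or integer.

t_a=13 t_c=0 v_peak=13/2 T=26

(v_max)²/a_max = (21/2)²/(1/2) = 441/2
169/2 < 441/2 ⇒ no cruise
v_peak = √(169/2·1/2) = √(169/4) = 13/2
t_a = (13/2)/(1/2) = 13; t_c = 0
T = 2·13 = 26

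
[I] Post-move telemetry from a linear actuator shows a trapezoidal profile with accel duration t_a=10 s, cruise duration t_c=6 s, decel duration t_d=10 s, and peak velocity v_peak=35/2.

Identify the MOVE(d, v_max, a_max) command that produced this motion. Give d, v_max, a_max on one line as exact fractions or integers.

d=280 v_max=35/2 a_max=7/4

a_max = (35/2)/10 = 7/4
d_a = ½·35/2·10 = 175/2; d_c = 35/2·6 = 105
d = 2·175/2 + 105 = 280
t_c = 6 > 0 so v_max = 35/2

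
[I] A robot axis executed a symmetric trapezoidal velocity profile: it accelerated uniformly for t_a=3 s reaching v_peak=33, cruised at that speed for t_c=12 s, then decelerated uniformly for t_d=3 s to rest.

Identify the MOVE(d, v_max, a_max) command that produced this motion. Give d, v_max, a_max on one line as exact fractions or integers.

d=495 v_max=33 a_max=11

a_max = 33/3 = 11
d_a = ½·33·3 = 99/2; d_c = 33·12 = 396
d = 2·99/2 + 396 = 495
t_c = 12 > 0 so v_max = 33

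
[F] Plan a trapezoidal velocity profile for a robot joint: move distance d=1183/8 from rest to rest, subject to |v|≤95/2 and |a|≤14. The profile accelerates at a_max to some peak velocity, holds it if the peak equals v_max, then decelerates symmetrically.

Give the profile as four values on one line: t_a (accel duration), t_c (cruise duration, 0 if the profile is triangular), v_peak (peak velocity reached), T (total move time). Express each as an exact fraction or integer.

t_a=13/4 t_c=0 v_peak=91/2 T=13/2

vₘ²/aₘ = (95/2)²/14 = 9025/56
1183/8 < 9025/56 ⇒ no cruise
v_peak = √(1183/8·14) = √(8281/4) = 91/2
t_a = (91/2)/14 = 13/4; t_c = 0
T = 2·13/4 = 13/2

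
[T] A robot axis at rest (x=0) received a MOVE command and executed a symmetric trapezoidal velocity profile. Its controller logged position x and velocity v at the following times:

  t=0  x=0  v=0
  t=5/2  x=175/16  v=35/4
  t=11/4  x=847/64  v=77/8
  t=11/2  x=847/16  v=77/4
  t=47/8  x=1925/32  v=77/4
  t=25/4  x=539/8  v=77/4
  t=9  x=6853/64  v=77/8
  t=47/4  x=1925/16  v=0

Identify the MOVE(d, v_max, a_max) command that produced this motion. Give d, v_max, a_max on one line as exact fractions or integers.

final state: t=47/4, x=1925/16, v=0 → d = 1925/16
a_max = (35/4−0)/(5/2−0) = 7/2
max v = 77/4 over t∈[11/2,25/4] → v_max = 77/4
check: 77/4·(11/2+3/4) = 1925/16 ✓

d=1925/16 v_max=77/4 a_max=7/2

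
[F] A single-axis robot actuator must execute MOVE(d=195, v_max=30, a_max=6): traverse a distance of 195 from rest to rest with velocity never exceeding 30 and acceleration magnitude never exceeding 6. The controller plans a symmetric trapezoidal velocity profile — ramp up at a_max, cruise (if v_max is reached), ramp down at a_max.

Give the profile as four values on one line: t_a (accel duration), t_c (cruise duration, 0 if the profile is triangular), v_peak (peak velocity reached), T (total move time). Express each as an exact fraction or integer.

t_a=5 t_c=3/2 v_peak=30 T=23/2

vₘ²/aₘ = 30²/6 = 150
195 ≥ 150 ⇒ cruise phase
t_a = 30/6 = 5; v_peak = 30
d_cruise = 195 − 150 = 45; t_c = 45/30 = 3/2
T = 2·5 + 3/2 = 23/2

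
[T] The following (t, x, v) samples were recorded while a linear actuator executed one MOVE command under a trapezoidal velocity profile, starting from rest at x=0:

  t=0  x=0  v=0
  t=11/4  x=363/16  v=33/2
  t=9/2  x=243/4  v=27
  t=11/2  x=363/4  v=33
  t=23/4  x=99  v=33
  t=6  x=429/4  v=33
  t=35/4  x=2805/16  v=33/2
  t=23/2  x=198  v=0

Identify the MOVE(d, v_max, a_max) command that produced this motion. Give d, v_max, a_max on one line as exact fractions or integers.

d=198 v_max=33 a_max=6

final state: t=23/2, x=198, v=0 → d = 198
a_max = (33/2−0)/(11/4−0) = 6
max v = 33 over t∈[11/2,6] → v_max = 33
check: 33·(11/2+1/2) = 198 ✓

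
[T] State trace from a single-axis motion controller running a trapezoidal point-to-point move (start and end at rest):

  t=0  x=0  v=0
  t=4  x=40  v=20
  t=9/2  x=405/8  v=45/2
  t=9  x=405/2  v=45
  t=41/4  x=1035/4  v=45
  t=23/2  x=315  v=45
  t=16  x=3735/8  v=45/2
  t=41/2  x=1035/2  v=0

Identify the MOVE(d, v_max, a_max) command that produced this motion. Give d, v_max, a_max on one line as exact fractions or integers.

final state: t=41/2, x=1035/2, v=0 → d = 1035/2
a_max = (20−0)/(4−0) = 5
max v = 45 over t∈[9,23/2] → v_max = 45
check: 45·(9+5/2) = 1035/2 ✓

d=1035/2 v_max=45 a_max=5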